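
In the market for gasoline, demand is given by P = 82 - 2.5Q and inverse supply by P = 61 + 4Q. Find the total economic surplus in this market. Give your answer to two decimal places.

33.92

Equilibrium: 82 - 2.5Q = 61 + 4Q, so Q* = 3.2308 and P* = 73.9231.
Total surplus is the full triangle between the curves from 0 to Q*: (1/2)(3.2308)(82 - 61) = 33.9231.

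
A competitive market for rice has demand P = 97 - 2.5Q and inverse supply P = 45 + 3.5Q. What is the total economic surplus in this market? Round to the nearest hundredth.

Setting demand equal to supply, 52 = 6Q, so Q* = 8.6667 and P* = 75.3333.
CS = (1/2)(8.6667)(21.6667) = 93.8889 and PS = (1/2)(8.6667)(30.3333) = 131.4444, so total surplus = 225.3333.

225.33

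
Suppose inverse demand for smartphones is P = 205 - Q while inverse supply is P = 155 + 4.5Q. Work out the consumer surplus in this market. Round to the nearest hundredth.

Setting demand equal to supply, 50 = 5.5Q, so Q* = 9.0909 and P* = 195.9091.
CS is the area between the demand curve and P* from 0 to Q*: (1/2)(9.0909)(9.0909) = 41.3223.

41.32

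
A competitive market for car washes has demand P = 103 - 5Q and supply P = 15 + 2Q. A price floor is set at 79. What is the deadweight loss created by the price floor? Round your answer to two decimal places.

Free-market equilibrium: 103 - 5Q = 15 + 2Q gives Q* = 12.5714, P* = 40.1429.
At the floor price 79, quantity demanded is (103 - 79)/5 = 4.8; demand is the short side, so Q = 4.8 trades at P = 79.
The lost-trades triangle has base Q* - 4.8 = 7.7714 and height equal to the gap between the curves at Q = 4.8, which is 79 - 24.6 = 54.4. DWL = (1/2)(7.7714)(54.4) = 211.3829.

211.38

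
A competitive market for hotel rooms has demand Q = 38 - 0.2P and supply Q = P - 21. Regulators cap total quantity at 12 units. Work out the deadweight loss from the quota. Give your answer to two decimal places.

Rewriting demand in inverse form: P = 190 - 5Q.
Rewriting supply in inverse form: P = 21 + Q.
Unrestricted equilibrium: Q* = (190 - 21)/(5 + 1) = 28.1667.
At Q = 12 the demand price is 190 - 5(12) = 130 and the supply price is 21 + (12) = 33.
Deadweight loss is the triangle between the curves from 12 to 28.1667: (1/2)(130 - 33)(28.1667 - 12) = 784.0833.

784.08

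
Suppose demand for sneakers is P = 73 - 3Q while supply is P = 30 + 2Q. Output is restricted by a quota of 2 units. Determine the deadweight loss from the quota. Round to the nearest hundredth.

108.90

Unrestricted equilibrium: Q* = (73 - 30)/(3 + 2) = 8.6.
At Q = 2 the demand price is 73 - 3(2) = 67 and the supply price is 30 + 2(2) = 34.
DWL = (1/2)(gap between curves at 2) x (Q* - 2) = (1/2)(33)(6.6) = 108.9.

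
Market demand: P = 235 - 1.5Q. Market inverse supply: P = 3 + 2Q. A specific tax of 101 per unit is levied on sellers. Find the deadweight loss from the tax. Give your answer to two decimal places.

1457.29

Without the tax, 235 - 1.5Q = 3 + 2Q so Q* = 66.2857 and P* = 135.5714.
A tax on sellers shifts supply up by 101: 235 - 1.5Q = 3 + 2Q + 101, so Q_t = 37.4286. Buyers pay P_b = 178.8571; sellers receive P_s = P_b - 101 = 77.8571.
The welfare triangle lost has base Q* - Q_t = 28.8571 and height t = 101, so DWL = (1/2)(28.8571)(101) = 1457.2857.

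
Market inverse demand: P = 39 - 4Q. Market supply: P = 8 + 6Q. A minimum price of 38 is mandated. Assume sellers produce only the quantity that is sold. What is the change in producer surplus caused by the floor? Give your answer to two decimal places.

Free-market equilibrium: 39 - 4Q = 8 + 6Q gives Q* = 3.1, P* = 26.6.
At P = 38, buyers demand (39 - 38)/4 = 0.25 while sellers would supply more, so the quantity traded is 0.25 at price 38.
PS goes from (1/2)(3.1)(18.6) = 28.83 to 7.3125 (computed as (38 - 8)(0.25) - (1/2)(6)(0.25)^2), a change of -21.5175.

-21.52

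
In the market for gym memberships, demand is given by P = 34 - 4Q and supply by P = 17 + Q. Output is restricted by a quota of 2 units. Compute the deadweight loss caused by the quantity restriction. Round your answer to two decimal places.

4.90

Unrestricted equilibrium: Q* = (34 - 17)/(4 + 1) = 3.4.
At Q = 2 the demand price is 34 - 4(2) = 26 and the supply price is 17 + (2) = 19.
Deadweight loss is the triangle between the curves from 2 to 3.4: (1/2)(26 - 19)(3.4 - 2) = 4.9.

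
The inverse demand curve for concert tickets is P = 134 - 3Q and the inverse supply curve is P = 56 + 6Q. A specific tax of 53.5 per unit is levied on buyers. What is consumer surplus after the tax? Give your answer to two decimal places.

11.12

Pre-tax equilibrium: 134 - 3Q = 56 + 6Q gives Q* = 8.6667, P* = 108.
With the tax, buyers' net willingness to pay falls by 53.5: (134 - 53.5) - 3Q = 56 + 6Q, so Q_t = 2.7222. Buyers pay P_b = 125.8333; sellers receive P_s = P_b - 53.5 = 72.3333.
Consumer surplus is the triangle under demand above P_b: (1/2)(2.7222)(134 - 125.8333) = 11.1157.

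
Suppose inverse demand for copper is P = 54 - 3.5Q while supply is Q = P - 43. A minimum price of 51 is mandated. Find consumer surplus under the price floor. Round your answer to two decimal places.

Rewriting supply in inverse form: P = 43 + Q.
Without the control, 54 - 3.5Q = 43 + Q so Q* = 2.4444 and P* = 45.4444.
At the floor price 51, quantity demanded is (54 - 51)/3.5 = 0.8571; demand is the short side, so Q = 0.8571 trades at P = 51.
CS is the triangle under demand above 51: (1/2)(0.8571)(54 - 51) = 1.2857.

1.29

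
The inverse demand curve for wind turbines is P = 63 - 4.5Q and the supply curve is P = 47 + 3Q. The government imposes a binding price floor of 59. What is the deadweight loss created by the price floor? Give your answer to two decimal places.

5.81

Free-market equilibrium: 63 - 4.5Q = 47 + 3Q gives Q* = 2.1333, P* = 53.4.
At P = 59, buyers demand (63 - 59)/4.5 = 0.8889 while sellers would supply more, so the quantity traded is 0.8889 at price 59.
The lost-trades triangle has base Q* - 0.8889 = 1.2444 and height equal to the gap between the curves at Q = 0.8889, which is 59 - 49.6667 = 9.3333. DWL = (1/2)(1.2444)(9.3333) = 5.8074.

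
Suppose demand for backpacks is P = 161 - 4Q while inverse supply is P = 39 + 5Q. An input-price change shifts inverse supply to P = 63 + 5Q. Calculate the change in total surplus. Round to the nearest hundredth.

-293.33

Initial equilibrium: Q_0 = 13.5556, P_0 = 106.7778; CS_0 = (1/2)(13.5556)(54.2222) = 367.5062, PS_0 = (1/2)(13.5556)(67.7778) = 459.3827.
New equilibrium: 161 - 4Q = 63 + 5Q gives Q_1 = 10.8889, P_1 = 117.4444; CS_1 = 237.1358, PS_1 = 296.4198.
Change in total surplus = (237.1358 + 296.4198) - (367.5062 + 459.3827) = -293.3333.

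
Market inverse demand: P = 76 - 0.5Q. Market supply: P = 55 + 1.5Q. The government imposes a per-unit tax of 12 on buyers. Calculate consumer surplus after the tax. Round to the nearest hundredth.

Pre-tax equilibrium: 76 - 0.5Q = 55 + 1.5Q gives Q* = 10.5, P* = 70.75.
A tax on buyers shifts demand down by 12: (76 - 12) - 0.5Q = 55 + 1.5Q, so Q_t = 4.5. Buyers pay P_b = 73.75; sellers receive P_s = P_b - 12 = 61.75.
Consumer surplus is the triangle under demand above P_b: (1/2)(4.5)(76 - 73.75) = 5.0625.

5.06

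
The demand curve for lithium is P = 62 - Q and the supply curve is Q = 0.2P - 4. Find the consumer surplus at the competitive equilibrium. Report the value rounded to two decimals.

24.50

Rewriting supply in inverse form: P = 20 + 5Q.
Set 62 - Q = 20 + 5Q, which gives 42 = 6Q, so Q* = 7 and P* = 62 - (7) = 55.
Consumer surplus is the triangle under demand above P*: (1/2)(7)(62 - 55) = (1/2)(7)(7) = 24.5.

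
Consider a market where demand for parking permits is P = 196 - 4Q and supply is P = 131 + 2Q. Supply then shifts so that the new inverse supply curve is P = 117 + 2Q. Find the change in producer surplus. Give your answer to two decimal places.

56.00

Initial equilibrium: Q_0 = 10.8333, P_0 = 152.6667; CS_0 = (1/2)(10.8333)(43.3333) = 234.7222, PS_0 = (1/2)(10.8333)(21.6667) = 117.3611.
New equilibrium: 196 - 4Q = 117 + 2Q gives Q_1 = 13.1667, P_1 = 143.3333; CS_1 = 346.7222, PS_1 = 173.3611.
Change in producer surplus = 173.3611 - 117.3611 = 56.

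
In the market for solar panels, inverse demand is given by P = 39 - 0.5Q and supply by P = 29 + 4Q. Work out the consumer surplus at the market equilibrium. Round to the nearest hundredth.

Setting demand equal to supply, 10 = 4.5Q, so Q* = 2.2222 and P* = 37.8889.
Consumer surplus is the triangle under demand above P*: (1/2)(2.2222)(39 - 37.8889) = (1/2)(2.2222)(1.1111) = 1.2346.

1.23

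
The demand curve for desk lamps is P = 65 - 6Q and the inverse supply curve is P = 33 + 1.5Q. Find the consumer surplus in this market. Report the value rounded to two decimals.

Set 65 - 6Q = 33 + 1.5Q, which gives 32 = 7.5Q, so Q* = 4.2667 and P* = 65 - 6(4.2667) = 39.4.
CS is the area between the demand curve and P* from 0 to Q*: (1/2)(4.2667)(25.6) = 54.6133.

54.61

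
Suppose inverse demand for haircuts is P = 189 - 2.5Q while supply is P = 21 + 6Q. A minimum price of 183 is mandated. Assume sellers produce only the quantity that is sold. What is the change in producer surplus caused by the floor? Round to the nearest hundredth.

-800.41

Without the control, 189 - 2.5Q = 21 + 6Q so Q* = 19.7647 and P* = 139.5882.
At the floor price 183, quantity demanded is (189 - 183)/2.5 = 2.4; demand is the short side, so Q = 2.4 trades at P = 183.
PS goes from (1/2)(19.7647)(118.5882) = 1171.9308 to 371.52 (computed as (183 - 21)(2.4) - (1/2)(6)(2.4)^2), a change of -800.4108.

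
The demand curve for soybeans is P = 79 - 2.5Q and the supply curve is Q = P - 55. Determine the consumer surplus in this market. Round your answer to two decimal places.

Rewriting supply in inverse form: P = 55 + Q.
Setting demand equal to supply, 24 = 3.5Q, so Q* = 6.8571 and P* = 61.8571.
The demand choke price is 79, so CS = (1/2)(Q*)(79 - P*) = (1/2)(6.8571)(17.1429) = 58.7755.

58.78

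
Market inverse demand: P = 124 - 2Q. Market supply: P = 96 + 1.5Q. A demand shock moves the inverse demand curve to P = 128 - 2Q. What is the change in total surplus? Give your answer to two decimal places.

34.29

Initial equilibrium: Q_0 = 8, P_0 = 108; CS_0 = (1/2)(8)(16) = 64, PS_0 = (1/2)(8)(12) = 48.
New equilibrium: 128 - 2Q = 96 + 1.5Q gives Q_1 = 9.1429, P_1 = 109.7143; CS_1 = 83.5918, PS_1 = 62.6939.
Change in total surplus = (83.5918 + 62.6939) - (64 + 48) = 34.2857.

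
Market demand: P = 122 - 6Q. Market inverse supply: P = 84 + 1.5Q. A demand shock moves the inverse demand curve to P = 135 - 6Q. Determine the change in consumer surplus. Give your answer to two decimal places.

61.71

Initial equilibrium: Q_0 = 5.0667, P_0 = 91.6; CS_0 = (1/2)(5.0667)(30.4) = 77.0133, PS_0 = (1/2)(5.0667)(7.6) = 19.2533.
New equilibrium: 135 - 6Q = 84 + 1.5Q gives Q_1 = 6.8, P_1 = 94.2; CS_1 = 138.72, PS_1 = 34.68.
Change in consumer surplus = 138.72 - 77.0133 = 61.7067.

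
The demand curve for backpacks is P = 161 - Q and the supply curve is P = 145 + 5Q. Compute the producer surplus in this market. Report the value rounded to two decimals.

Set 161 - Q = 145 + 5Q, which gives 16 = 6Q, so Q* = 2.6667 and P* = 161 - (2.6667) = 158.3333.
The supply curve's price intercept is 145, so PS = (1/2)(Q*)(P* - 145) = (1/2)(2.6667)(13.3333) = 17.7778.

17.78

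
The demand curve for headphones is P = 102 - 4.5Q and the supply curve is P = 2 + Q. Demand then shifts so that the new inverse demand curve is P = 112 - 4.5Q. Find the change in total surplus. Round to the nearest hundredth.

190.91

Initial equilibrium: Q_0 = 18.1818, P_0 = 20.1818; CS_0 = (1/2)(18.1818)(81.8182) = 743.8017, PS_0 = (1/2)(18.1818)(18.1818) = 165.2893.
New equilibrium: 112 - 4.5Q = 2 + Q gives Q_1 = 20, P_1 = 22; CS_1 = 900, PS_1 = 200.
Change in total surplus = (900 + 200) - (743.8017 + 165.2893) = 190.9091.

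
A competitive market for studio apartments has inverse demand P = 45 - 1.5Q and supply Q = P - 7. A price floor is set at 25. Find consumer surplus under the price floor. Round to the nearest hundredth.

Rewriting supply in inverse form: P = 7 + Q.
Without the control, 45 - 1.5Q = 7 + Q so Q* = 15.2 and P* = 22.2.
At P = 25, buyers demand (45 - 25)/1.5 = 13.3333 while sellers would supply more, so the quantity traded is 13.3333 at price 25.
CS is the triangle under demand above 25: (1/2)(13.3333)(45 - 25) = 133.3333.

133.33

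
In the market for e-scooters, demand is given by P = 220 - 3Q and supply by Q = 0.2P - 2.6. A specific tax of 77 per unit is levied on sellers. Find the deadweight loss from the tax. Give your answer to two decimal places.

Rewriting supply in inverse form: P = 13 + 5Q.
Pre-tax equilibrium: 220 - 3Q = 13 + 5Q gives Q* = 25.875, P* = 142.375.
A tax on sellers shifts supply up by 77: 220 - 3Q = 13 + 5Q + 77, so Q_t = 16.25. Buyers pay P_b = 171.25; sellers receive P_s = P_b - 77 = 94.25.
The welfare triangle lost has base Q* - Q_t = 9.625 and height t = 77, so DWL = (1/2)(9.625)(77) = 370.5625.

370.56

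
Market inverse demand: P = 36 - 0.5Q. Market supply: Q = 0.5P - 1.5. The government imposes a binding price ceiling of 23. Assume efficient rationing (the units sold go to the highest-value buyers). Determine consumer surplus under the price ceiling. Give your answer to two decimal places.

105.00

Rewriting supply in inverse form: P = 3 + 2Q.
Without the control, 36 - 0.5Q = 3 + 2Q so Q* = 13.2 and P* = 29.4.
At P = 23, sellers supply (23 - 3)/2 = 10 while buyers want more, so the quantity traded is 10 at price 23.
The demand price at Q = 10 is 31. CS is the trapezoid between demand and 23 over [0, 10]: (1/2)[(36 - 23) + (31 - 23)](10) = 105.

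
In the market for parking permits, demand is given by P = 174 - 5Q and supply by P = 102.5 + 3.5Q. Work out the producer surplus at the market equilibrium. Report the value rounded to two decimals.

Setting demand equal to supply, 71.5 = 8.5Q, so Q* = 8.4118 and P* = 131.9412.
The supply curve's price intercept is 102.5, so PS = (1/2)(Q*)(P* - 102.5) = (1/2)(8.4118)(29.4412) = 123.8261.

123.83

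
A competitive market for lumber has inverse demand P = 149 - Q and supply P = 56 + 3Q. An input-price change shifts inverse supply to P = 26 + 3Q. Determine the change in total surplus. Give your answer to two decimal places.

810.00

Initial equilibrium: Q_0 = 23.25, P_0 = 125.75; CS_0 = (1/2)(23.25)(23.25) = 270.2812, PS_0 = (1/2)(23.25)(69.75) = 810.8438.
New equilibrium: 149 - Q = 26 + 3Q gives Q_1 = 30.75, P_1 = 118.25; CS_1 = 472.7812, PS_1 = 1418.3438.
Change in total surplus = (472.7812 + 1418.3438) - (270.2812 + 810.8438) = 810.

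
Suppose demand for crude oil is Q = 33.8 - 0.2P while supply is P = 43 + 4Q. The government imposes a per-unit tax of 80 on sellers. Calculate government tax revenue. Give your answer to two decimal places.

408.89

Rewriting demand in inverse form: P = 169 - 5Q.
Without the tax, 169 - 5Q = 43 + 4Q so Q* = 14 and P* = 99.
A tax on sellers shifts supply up by 80: 169 - 5Q = 43 + 4Q + 80, so Q_t = 5.1111. Buyers pay P_b = 143.4444; sellers receive P_s = P_b - 80 = 63.4444.
Revenue is the tax times quantity traded: 80 x 5.1111 = 408.8889.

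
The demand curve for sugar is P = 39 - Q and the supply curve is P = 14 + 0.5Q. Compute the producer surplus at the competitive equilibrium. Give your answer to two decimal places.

69.44

Equilibrium: 39 - Q = 14 + 0.5Q, so Q* = 16.6667 and P* = 22.3333.
Producer surplus is the triangle above supply below P*: (1/2)(16.6667)(22.3333 - 14) = (1/2)(16.6667)(8.3333) = 69.4444.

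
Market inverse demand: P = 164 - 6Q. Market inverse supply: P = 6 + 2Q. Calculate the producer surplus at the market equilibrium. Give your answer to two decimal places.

390.06

Set 164 - 6Q = 6 + 2Q, which gives 158 = 8Q, so Q* = 19.75 and P* = 164 - 6(19.75) = 45.5.
PS is the area between P* and the supply curve from 0 to Q*: (1/2)(19.75)(39.5) = 390.0625.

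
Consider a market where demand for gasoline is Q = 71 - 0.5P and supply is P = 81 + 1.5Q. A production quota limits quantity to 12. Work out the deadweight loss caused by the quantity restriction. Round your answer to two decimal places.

51.57

Rewriting demand in inverse form: P = 142 - 2Q.
Without the quota, 142 - 2Q = 81 + 1.5Q gives Q* = 17.4286.
At Q = 12 the demand price is 142 - 2(12) = 118 and the supply price is 81 + 1.5(12) = 99.
DWL = (1/2)(gap between curves at 12) x (Q* - 12) = (1/2)(19)(5.4286) = 51.5714.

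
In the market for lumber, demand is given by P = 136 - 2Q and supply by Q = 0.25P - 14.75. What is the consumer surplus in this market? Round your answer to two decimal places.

164.69

Rewriting supply in inverse form: P = 59 + 4Q.
Set 136 - 2Q = 59 + 4Q, which gives 77 = 6Q, so Q* = 12.8333 and P* = 136 - 2(12.8333) = 110.3333.
CS is the area between the demand curve and P* from 0 to Q*: (1/2)(12.8333)(25.6667) = 164.6944.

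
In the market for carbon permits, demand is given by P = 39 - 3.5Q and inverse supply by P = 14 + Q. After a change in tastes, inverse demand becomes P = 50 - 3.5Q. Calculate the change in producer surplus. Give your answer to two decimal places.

Initial equilibrium: Q_0 = 5.5556, P_0 = 19.5556; CS_0 = (1/2)(5.5556)(19.4444) = 54.0123, PS_0 = (1/2)(5.5556)(5.5556) = 15.4321.
New equilibrium: 50 - 3.5Q = 14 + Q gives Q_1 = 8, P_1 = 22; CS_1 = 112, PS_1 = 32.
Change in producer surplus = 32 - 15.4321 = 16.5679.

16.57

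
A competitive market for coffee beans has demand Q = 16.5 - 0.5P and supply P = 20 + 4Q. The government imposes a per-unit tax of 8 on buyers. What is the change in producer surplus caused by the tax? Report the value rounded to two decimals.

-8.00

Rewriting demand in inverse form: P = 33 - 2Q.
Without the tax, 33 - 2Q = 20 + 4Q so Q* = 2.1667 and P* = 28.6667.
With the tax, buyers' net willingness to pay falls by 8: (33 - 8) - 2Q = 20 + 4Q, so Q_t = 0.8333. Buyers pay P_b = 31.3333; sellers receive P_s = P_b - 8 = 23.3333.
Producers lose the trapezoid between P_s and P* out to Q_t plus the triangle from Q_t to Q*: change in PS = 1.3889 - 9.3889 = -8.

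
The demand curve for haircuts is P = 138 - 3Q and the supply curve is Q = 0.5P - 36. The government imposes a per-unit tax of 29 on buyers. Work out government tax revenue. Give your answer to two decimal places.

Rewriting supply in inverse form: P = 72 + 2Q.
Pre-tax equilibrium: 138 - 3Q = 72 + 2Q gives Q* = 13.2, P* = 98.4.
With the tax, buyers' net willingness to pay falls by 29: (138 - 29) - 3Q = 72 + 2Q, so Q_t = 7.4. Buyers pay P_b = 115.8; sellers receive P_s = P_b - 29 = 86.8.
Revenue is the tax times quantity traded: 29 x 7.4 = 214.6.

214.60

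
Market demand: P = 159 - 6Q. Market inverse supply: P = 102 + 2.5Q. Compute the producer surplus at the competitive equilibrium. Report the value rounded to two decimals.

Setting demand equal to supply, 57 = 8.5Q, so Q* = 6.7059 and P* = 118.7647.
Producer surplus is the triangle above supply below P*: (1/2)(6.7059)(118.7647 - 102) = (1/2)(6.7059)(16.7647) = 56.2111.

56.21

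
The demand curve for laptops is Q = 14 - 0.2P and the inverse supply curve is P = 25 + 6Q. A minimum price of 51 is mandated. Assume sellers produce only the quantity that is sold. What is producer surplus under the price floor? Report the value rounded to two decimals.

55.48

Rewriting demand in inverse form: P = 70 - 5Q.
Free-market equilibrium: 70 - 5Q = 25 + 6Q gives Q* = 4.0909, P* = 49.5455.
At P = 51, buyers demand (70 - 51)/5 = 3.8 while sellers would supply more, so the quantity traded is 3.8 at price 51.
The supply price at Q = 3.8 is 47.8. PS is the trapezoid between 51 and supply over [0, 3.8]: (1/2)[(51 - 25) + (51 - 47.8)](3.8) = 55.48.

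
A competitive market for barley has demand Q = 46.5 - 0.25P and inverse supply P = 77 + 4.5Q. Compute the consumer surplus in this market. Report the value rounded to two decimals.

Rewriting demand in inverse form: P = 186 - 4Q.
Equilibrium: 186 - 4Q = 77 + 4.5Q, so Q* = 12.8235 and P* = 134.7059.
Consumer surplus is the triangle under demand above P*: (1/2)(12.8235)(186 - 134.7059) = (1/2)(12.8235)(51.2941) = 328.8858.

328.89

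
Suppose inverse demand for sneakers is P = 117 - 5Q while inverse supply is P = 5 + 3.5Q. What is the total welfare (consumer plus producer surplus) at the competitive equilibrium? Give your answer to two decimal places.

737.88

Equilibrium: 117 - 5Q = 5 + 3.5Q, so Q* = 13.1765 and P* = 51.1176.
CS = (1/2)(13.1765)(65.8824) = 434.0484 and PS = (1/2)(13.1765)(46.1176) = 303.8339, so total surplus = 737.8824.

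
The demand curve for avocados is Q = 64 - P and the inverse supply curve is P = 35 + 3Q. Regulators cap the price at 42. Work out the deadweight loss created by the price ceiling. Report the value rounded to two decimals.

Rewriting demand in inverse form: P = 64 - Q.
Free-market equilibrium: 64 - Q = 35 + 3Q gives Q* = 7.25, P* = 56.75.
At the ceiling price 42, quantity supplied is (42 - 35)/3 = 2.3333; supply is the short side, so Q = 2.3333 trades at P = 42.
At Q = 2.3333 the demand price is 61.6667 and the supply price is 42. Deadweight loss is the triangle between the curves from 2.3333 to 7.25: (1/2)(61.6667 - 42)(7.25 - 2.3333) = 48.3472.

48.35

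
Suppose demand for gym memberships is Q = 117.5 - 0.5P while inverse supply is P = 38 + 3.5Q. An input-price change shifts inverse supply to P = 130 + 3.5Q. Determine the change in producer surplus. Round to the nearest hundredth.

Rewriting demand in inverse form: P = 235 - 2Q.
Initial equilibrium: Q_0 = 35.8182, P_0 = 163.3636; CS_0 = (1/2)(35.8182)(71.6364) = 1282.9421, PS_0 = (1/2)(35.8182)(125.3636) = 2245.1488.
New equilibrium: 235 - 2Q = 130 + 3.5Q gives Q_1 = 19.0909, P_1 = 196.8182; CS_1 = 364.4628, PS_1 = 637.8099.
Change in producer surplus = 637.8099 - 2245.1488 = -1607.3388.

-1607.34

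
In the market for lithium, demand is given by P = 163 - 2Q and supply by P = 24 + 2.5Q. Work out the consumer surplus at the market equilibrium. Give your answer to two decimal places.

954.12

Equilibrium: 163 - 2Q = 24 + 2.5Q, so Q* = 30.8889 and P* = 101.2222.
The demand choke price is 163, so CS = (1/2)(Q*)(163 - P*) = (1/2)(30.8889)(61.7778) = 954.1235.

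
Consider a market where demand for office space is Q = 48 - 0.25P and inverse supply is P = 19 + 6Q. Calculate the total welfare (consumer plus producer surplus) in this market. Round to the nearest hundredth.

1496.45

Rewriting demand in inverse form: P = 192 - 4Q.
Set 192 - 4Q = 19 + 6Q, which gives 173 = 10Q, so Q* = 17.3 and P* = 192 - 4(17.3) = 122.8.
CS = (1/2)(17.3)(69.2) = 598.58 and PS = (1/2)(17.3)(103.8) = 897.87, so total surplus = 1496.45.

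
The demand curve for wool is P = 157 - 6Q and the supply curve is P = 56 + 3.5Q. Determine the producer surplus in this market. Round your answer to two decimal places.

Equilibrium: 157 - 6Q = 56 + 3.5Q, so Q* = 10.6316 and P* = 93.2105.
Producer surplus is the triangle above supply below P*: (1/2)(10.6316)(93.2105 - 56) = (1/2)(10.6316)(37.2105) = 197.8033.

197.80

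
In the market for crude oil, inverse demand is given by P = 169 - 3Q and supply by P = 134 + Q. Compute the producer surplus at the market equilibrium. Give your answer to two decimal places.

Equilibrium: 169 - 3Q = 134 + Q, so Q* = 8.75 and P* = 142.75.
Producer surplus is the triangle above supply below P*: (1/2)(8.75)(142.75 - 134) = (1/2)(8.75)(8.75) = 38.2812.

38.28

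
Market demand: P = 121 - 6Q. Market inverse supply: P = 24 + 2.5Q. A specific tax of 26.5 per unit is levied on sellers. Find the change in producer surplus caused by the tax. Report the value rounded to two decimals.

-76.79

Without the tax, 121 - 6Q = 24 + 2.5Q so Q* = 11.4118 and P* = 52.5294.
With the tax, sellers need 26.5 more per unit: 121 - 6Q = 24 + 2.5Q + 26.5, so Q_t = 8.2941. Buyers pay P_b = 71.2353; sellers receive P_s = P_b - 26.5 = 44.7353.
Producers lose the trapezoid between P_s and P* out to Q_t plus the triangle from Q_t to Q*: change in PS = 85.9905 - 162.7855 = -76.795.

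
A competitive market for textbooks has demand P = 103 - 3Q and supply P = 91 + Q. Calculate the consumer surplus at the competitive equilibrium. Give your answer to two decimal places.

Equilibrium: 103 - 3Q = 91 + Q, so Q* = 3 and P* = 94.
Consumer surplus is the triangle under demand above P*: (1/2)(3)(103 - 94) = (1/2)(3)(9) = 13.5.

13.50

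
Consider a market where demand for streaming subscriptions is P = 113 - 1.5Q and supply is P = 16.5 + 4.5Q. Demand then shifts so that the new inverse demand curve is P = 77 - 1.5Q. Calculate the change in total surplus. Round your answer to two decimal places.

Initial equilibrium: Q_0 = 16.0833, P_0 = 88.875; CS_0 = (1/2)(16.0833)(24.125) = 194.0052, PS_0 = (1/2)(16.0833)(72.375) = 582.0156.
New equilibrium: 77 - 1.5Q = 16.5 + 4.5Q gives Q_1 = 10.0833, P_1 = 61.875; CS_1 = 76.2552, PS_1 = 228.7656.
Change in total surplus = (76.2552 + 228.7656) - (194.0052 + 582.0156) = -471.

-471.00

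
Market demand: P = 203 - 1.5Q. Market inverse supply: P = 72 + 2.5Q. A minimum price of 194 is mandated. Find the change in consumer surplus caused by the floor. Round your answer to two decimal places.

Free-market equilibrium: 203 - 1.5Q = 72 + 2.5Q gives Q* = 32.75, P* = 153.875.
At P = 194, buyers demand (203 - 194)/1.5 = 6 while sellers would supply more, so the quantity traded is 6 at price 194.
CS goes from (1/2)(32.75)(49.125) = 804.4219 to 27 (computed as (203 - 194)(6) - (1/2)(1.5)(6)^2), a change of -777.4219.

-777.42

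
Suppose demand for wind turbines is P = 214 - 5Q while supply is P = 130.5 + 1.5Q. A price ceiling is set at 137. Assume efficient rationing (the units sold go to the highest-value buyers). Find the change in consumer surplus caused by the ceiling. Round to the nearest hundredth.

-125.84

Free-market equilibrium: 214 - 5Q = 130.5 + 1.5Q gives Q* = 12.8462, P* = 149.7692.
At P = 137, sellers supply (137 - 130.5)/1.5 = 4.3333 while buyers want more, so the quantity traded is 4.3333 at price 137.
CS goes from (1/2)(12.8462)(64.2308) = 412.5592 to 286.7222 (computed as (214 - 137)(4.3333) - (1/2)(5)(4.3333)^2), a change of -125.8369.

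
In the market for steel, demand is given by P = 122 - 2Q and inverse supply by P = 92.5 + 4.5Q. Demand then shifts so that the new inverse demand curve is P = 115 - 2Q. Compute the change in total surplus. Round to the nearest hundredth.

-28.00

Initial equilibrium: Q_0 = 4.5385, P_0 = 112.9231; CS_0 = (1/2)(4.5385)(9.0769) = 20.5976, PS_0 = (1/2)(4.5385)(20.4231) = 46.3447.
New equilibrium: 115 - 2Q = 92.5 + 4.5Q gives Q_1 = 3.4615, P_1 = 108.0769; CS_1 = 11.9822, PS_1 = 26.9601.
Change in total surplus = (11.9822 + 26.9601) - (20.5976 + 46.3447) = -28.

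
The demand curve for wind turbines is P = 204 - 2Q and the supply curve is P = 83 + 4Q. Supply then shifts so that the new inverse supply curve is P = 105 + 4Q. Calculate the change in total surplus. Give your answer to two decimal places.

Initial equilibrium: Q_0 = 20.1667, P_0 = 163.6667; CS_0 = (1/2)(20.1667)(40.3333) = 406.6944, PS_0 = (1/2)(20.1667)(80.6667) = 813.3889.
New equilibrium: 204 - 2Q = 105 + 4Q gives Q_1 = 16.5, P_1 = 171; CS_1 = 272.25, PS_1 = 544.5.
Change in total surplus = (272.25 + 544.5) - (406.6944 + 813.3889) = -403.3333.

-403.33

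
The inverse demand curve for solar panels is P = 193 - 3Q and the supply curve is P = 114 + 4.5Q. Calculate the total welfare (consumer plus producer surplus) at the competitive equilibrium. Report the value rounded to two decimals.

Setting demand equal to supply, 79 = 7.5Q, so Q* = 10.5333 and P* = 161.4.
CS = (1/2)(10.5333)(31.6) = 166.4267 and PS = (1/2)(10.5333)(47.4) = 249.64, so total surplus = 416.0667.

416.07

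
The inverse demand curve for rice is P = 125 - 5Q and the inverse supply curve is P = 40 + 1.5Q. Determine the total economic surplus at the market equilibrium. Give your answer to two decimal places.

555.77

Set 125 - 5Q = 40 + 1.5Q, which gives 85 = 6.5Q, so Q* = 13.0769 and P* = 125 - 5(13.0769) = 59.6154.
Total surplus is the full triangle between the curves from 0 to Q*: (1/2)(13.0769)(125 - 40) = 555.7692.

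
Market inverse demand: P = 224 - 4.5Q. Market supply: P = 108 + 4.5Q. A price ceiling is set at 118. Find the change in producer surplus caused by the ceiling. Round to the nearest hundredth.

-362.67

Free-market equilibrium: 224 - 4.5Q = 108 + 4.5Q gives Q* = 12.8889, P* = 166.
At the ceiling price 118, quantity supplied is (118 - 108)/4.5 = 2.2222; supply is the short side, so Q = 2.2222 trades at P = 118.
PS goes from (1/2)(12.8889)(58) = 373.7778 to 11.1111 (computed as (118 - 108)(2.2222) - (1/2)(4.5)(2.2222)^2), a change of -362.6667.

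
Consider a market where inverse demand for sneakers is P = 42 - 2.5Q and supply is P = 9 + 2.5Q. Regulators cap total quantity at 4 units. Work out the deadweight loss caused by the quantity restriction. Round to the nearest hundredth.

16.90

Without the quota, 42 - 2.5Q = 9 + 2.5Q gives Q* = 6.6.
At Q = 4 the demand price is 42 - 2.5(4) = 32 and the supply price is 9 + 2.5(4) = 19.
Deadweight loss is the triangle between the curves from 4 to 6.6: (1/2)(32 - 19)(6.6 - 4) = 16.9.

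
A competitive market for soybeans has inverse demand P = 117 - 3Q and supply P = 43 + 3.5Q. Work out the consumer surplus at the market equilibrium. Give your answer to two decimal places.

194.41

Set 117 - 3Q = 43 + 3.5Q, which gives 74 = 6.5Q, so Q* = 11.3846 and P* = 117 - 3(11.3846) = 82.8462.
The demand choke price is 117, so CS = (1/2)(Q*)(117 - P*) = (1/2)(11.3846)(34.1538) = 194.4142.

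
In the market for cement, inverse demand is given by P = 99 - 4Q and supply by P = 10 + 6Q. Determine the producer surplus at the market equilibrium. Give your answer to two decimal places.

Setting demand equal to supply, 89 = 10Q, so Q* = 8.9 and P* = 63.4.
PS is the area between P* and the supply curve from 0 to Q*: (1/2)(8.9)(53.4) = 237.63.

237.63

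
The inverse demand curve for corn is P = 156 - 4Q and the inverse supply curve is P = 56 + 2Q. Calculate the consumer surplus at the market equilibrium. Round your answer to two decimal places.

Set 156 - 4Q = 56 + 2Q, which gives 100 = 6Q, so Q* = 16.6667 and P* = 156 - 4(16.6667) = 89.3333.
Consumer surplus is the triangle under demand above P*: (1/2)(16.6667)(156 - 89.3333) = (1/2)(16.6667)(66.6667) = 555.5556.

555.56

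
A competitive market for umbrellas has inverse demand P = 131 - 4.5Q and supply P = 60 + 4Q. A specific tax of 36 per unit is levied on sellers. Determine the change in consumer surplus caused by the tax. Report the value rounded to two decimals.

-118.84

Without the tax, 131 - 4.5Q = 60 + 4Q so Q* = 8.3529 and P* = 93.4118.
With the tax, sellers need 36 more per unit: 131 - 4.5Q = 60 + 4Q + 36, so Q_t = 4.1176. Buyers pay P_b = 112.4706; sellers receive P_s = P_b - 36 = 76.4706.
CS falls from (1/2)(8.3529)(37.5882) = 156.9862 to (1/2)(4.1176)(18.5294) = 38.1488, a change of -118.8374.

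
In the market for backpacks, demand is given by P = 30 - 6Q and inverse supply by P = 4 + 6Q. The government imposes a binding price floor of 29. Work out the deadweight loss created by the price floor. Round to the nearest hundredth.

Free-market equilibrium: 30 - 6Q = 4 + 6Q gives Q* = 2.1667, P* = 17.
At the floor price 29, quantity demanded is (30 - 29)/6 = 0.1667; demand is the short side, so Q = 0.1667 trades at P = 29.
The lost-trades triangle has base Q* - 0.1667 = 2 and height equal to the gap between the curves at Q = 0.1667, which is 29 - 5 = 24. DWL = (1/2)(2)(24) = 24.

24.00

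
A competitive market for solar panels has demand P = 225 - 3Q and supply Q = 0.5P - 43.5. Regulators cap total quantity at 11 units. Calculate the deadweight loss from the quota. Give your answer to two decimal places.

688.90

Rewriting supply in inverse form: P = 87 + 2Q.
Unrestricted equilibrium: Q* = (225 - 87)/(3 + 2) = 27.6.
At Q = 11 the demand price is 225 - 3(11) = 192 and the supply price is 87 + 2(11) = 109.
Deadweight loss is the triangle between the curves from 11 to 27.6: (1/2)(192 - 109)(27.6 - 11) = 688.9.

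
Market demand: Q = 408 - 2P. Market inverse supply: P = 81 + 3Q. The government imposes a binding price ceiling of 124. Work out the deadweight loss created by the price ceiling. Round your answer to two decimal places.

Rewriting demand in inverse form: P = 204 - 0.5Q.
Without the control, 204 - 0.5Q = 81 + 3Q so Q* = 35.1429 and P* = 186.4286.
At P = 124, sellers supply (124 - 81)/3 = 14.3333 while buyers want more, so the quantity traded is 14.3333 at price 124.
At Q = 14.3333 the demand price is 196.8333 and the supply price is 124. Deadweight loss is the triangle between the curves from 14.3333 to 35.1429: (1/2)(196.8333 - 124)(35.1429 - 14.3333) = 757.8135.

757.81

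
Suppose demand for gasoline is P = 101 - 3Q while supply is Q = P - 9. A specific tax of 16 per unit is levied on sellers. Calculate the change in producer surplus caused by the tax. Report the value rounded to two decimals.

-84.00

Rewriting supply in inverse form: P = 9 + Q.
Pre-tax equilibrium: 101 - 3Q = 9 + Q gives Q* = 23, P* = 32.
A tax on sellers shifts supply up by 16: 101 - 3Q = 9 + Q + 16, so Q_t = 19. Buyers pay P_b = 44; sellers receive P_s = P_b - 16 = 28.
Producers lose the trapezoid between P_s and P* out to Q_t plus the triangle from Q_t to Q*: change in PS = 180.5 - 264.5 = -84.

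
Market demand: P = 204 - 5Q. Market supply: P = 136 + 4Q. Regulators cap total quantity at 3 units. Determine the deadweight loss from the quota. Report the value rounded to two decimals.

Without the quota, 204 - 5Q = 136 + 4Q gives Q* = 7.5556.
At Q = 3 the demand price is 204 - 5(3) = 189 and the supply price is 136 + 4(3) = 148.
DWL = (1/2)(gap between curves at 3) x (Q* - 3) = (1/2)(41)(4.5556) = 93.3889.

93.39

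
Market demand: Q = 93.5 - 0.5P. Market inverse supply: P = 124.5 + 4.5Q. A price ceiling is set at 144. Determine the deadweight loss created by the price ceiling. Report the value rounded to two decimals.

90.68

Rewriting demand in inverse form: P = 187 - 2Q.
Free-market equilibrium: 187 - 2Q = 124.5 + 4.5Q gives Q* = 9.6154, P* = 167.7692.
At P = 144, sellers supply (144 - 124.5)/4.5 = 4.3333 while buyers want more, so the quantity traded is 4.3333 at price 144.
The lost-trades triangle has base Q* - 4.3333 = 5.2821 and height equal to the gap between the curves at Q = 4.3333, which is 178.3333 - 144 = 34.3333. DWL = (1/2)(5.2821)(34.3333) = 90.6752.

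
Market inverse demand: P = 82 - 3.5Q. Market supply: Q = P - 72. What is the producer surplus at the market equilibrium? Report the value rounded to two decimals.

Rewriting supply in inverse form: P = 72 + Q.
Setting demand equal to supply, 10 = 4.5Q, so Q* = 2.2222 and P* = 74.2222.
The supply curve's price intercept is 72, so PS = (1/2)(Q*)(P* - 72) = (1/2)(2.2222)(2.2222) = 2.4691.

2.47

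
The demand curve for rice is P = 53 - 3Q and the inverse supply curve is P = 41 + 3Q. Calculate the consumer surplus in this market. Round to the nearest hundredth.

Equilibrium: 53 - 3Q = 41 + 3Q, so Q* = 2 and P* = 47.
CS is the area between the demand curve and P* from 0 to Q*: (1/2)(2)(6) = 6.

6.00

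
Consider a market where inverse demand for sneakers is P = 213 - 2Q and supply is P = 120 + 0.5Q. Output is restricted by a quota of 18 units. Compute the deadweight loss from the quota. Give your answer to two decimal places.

460.80

Unrestricted equilibrium: Q* = (213 - 120)/(2 + 0.5) = 37.2.
At Q = 18 the demand price is 213 - 2(18) = 177 and the supply price is 120 + 0.5(18) = 129.
DWL = (1/2)(gap between curves at 18) x (Q* - 18) = (1/2)(48)(19.2) = 460.8.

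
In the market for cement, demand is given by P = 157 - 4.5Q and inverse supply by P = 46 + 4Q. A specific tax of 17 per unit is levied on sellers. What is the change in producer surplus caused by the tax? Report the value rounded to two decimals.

-96.47

Without the tax, 157 - 4.5Q = 46 + 4Q so Q* = 13.0588 and P* = 98.2353.
With the tax, sellers need 17 more per unit: 157 - 4.5Q = 46 + 4Q + 17, so Q_t = 11.0588. Buyers pay P_b = 107.2353; sellers receive P_s = P_b - 17 = 90.2353.
Producers lose the trapezoid between P_s and P* out to Q_t plus the triangle from Q_t to Q*: change in PS = 244.5952 - 341.0657 = -96.4706.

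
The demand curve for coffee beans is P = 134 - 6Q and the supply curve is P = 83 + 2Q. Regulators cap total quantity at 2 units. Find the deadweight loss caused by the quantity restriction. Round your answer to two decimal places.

Without the quota, 134 - 6Q = 83 + 2Q gives Q* = 6.375.
At Q = 2 the demand price is 134 - 6(2) = 122 and the supply price is 83 + 2(2) = 87.
Deadweight loss is the triangle between the curves from 2 to 6.375: (1/2)(122 - 87)(6.375 - 2) = 76.5625.

76.56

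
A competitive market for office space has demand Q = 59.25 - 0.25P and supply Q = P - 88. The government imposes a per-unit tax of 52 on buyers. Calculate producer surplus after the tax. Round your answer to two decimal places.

188.18

Rewriting demand in inverse form: P = 237 - 4Q.
Rewriting supply in inverse form: P = 88 + Q.
Pre-tax equilibrium: 237 - 4Q = 88 + Q gives Q* = 29.8, P* = 117.8.
With the tax, buyers' net willingness to pay falls by 52: (237 - 52) - 4Q = 88 + Q, so Q_t = 19.4. Buyers pay P_b = 159.4; sellers receive P_s = P_b - 52 = 107.4.
Producer surplus is the triangle above supply below P_s: (1/2)(19.4)(107.4 - 88) = 188.18.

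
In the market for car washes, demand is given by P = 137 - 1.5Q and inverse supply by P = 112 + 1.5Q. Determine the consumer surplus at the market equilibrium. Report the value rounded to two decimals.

Setting demand equal to supply, 25 = 3Q, so Q* = 8.3333 and P* = 124.5.
CS is the area between the demand curve and P* from 0 to Q*: (1/2)(8.3333)(12.5) = 52.0833.

52.08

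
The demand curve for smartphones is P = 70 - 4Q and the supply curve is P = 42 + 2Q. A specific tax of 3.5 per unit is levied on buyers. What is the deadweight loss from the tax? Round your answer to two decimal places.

Without the tax, 70 - 4Q = 42 + 2Q so Q* = 4.6667 and P* = 51.3333.
With the tax, buyers' net willingness to pay falls by 3.5: (70 - 3.5) - 4Q = 42 + 2Q, so Q_t = 4.0833. Buyers pay P_b = 53.6667; sellers receive P_s = P_b - 3.5 = 50.1667.
Deadweight loss is the triangle between the curves from Q_t to Q*: (1/2)(4.6667 - 4.0833)(3.5) = 1.0208.

1.02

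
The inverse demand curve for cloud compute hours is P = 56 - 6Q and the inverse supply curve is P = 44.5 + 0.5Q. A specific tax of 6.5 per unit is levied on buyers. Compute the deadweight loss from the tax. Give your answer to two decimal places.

3.25

Pre-tax equilibrium: 56 - 6Q = 44.5 + 0.5Q gives Q* = 1.7692, P* = 45.3846.
A tax on buyers shifts demand down by 6.5: (56 - 6.5) - 6Q = 44.5 + 0.5Q, so Q_t = 0.7692. Buyers pay P_b = 51.3846; sellers receive P_s = P_b - 6.5 = 44.8846.
The welfare triangle lost has base Q* - Q_t = 1 and height t = 6.5, so DWL = (1/2)(1)(6.5) = 3.25.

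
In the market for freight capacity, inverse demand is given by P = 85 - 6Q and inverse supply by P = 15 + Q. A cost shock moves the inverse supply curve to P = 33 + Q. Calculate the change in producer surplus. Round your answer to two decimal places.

-22.41

Initial equilibrium: Q_0 = 10, P_0 = 25; CS_0 = (1/2)(10)(60) = 300, PS_0 = (1/2)(10)(10) = 50.
New equilibrium: 85 - 6Q = 33 + Q gives Q_1 = 7.4286, P_1 = 40.4286; CS_1 = 165.551, PS_1 = 27.5918.
Change in producer surplus = 27.5918 - 50 = -22.4082.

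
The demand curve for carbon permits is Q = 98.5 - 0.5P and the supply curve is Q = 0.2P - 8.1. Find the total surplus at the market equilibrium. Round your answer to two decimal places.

1749.45

Rewriting demand in inverse form: P = 197 - 2Q.
Rewriting supply in inverse form: P = 40.5 + 5Q.
Setting demand equal to supply, 156.5 = 7Q, so Q* = 22.3571 and P* = 152.2857.
CS = (1/2)(22.3571)(44.7143) = 499.8418 and PS = (1/2)(22.3571)(111.7857) = 1249.6046, so total surplus = 1749.4464.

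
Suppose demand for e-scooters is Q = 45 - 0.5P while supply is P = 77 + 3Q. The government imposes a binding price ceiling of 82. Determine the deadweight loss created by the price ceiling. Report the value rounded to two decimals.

2.18

Rewriting demand in inverse form: P = 90 - 2Q.
Without the control, 90 - 2Q = 77 + 3Q so Q* = 2.6 and P* = 84.8.
At the ceiling price 82, quantity supplied is (82 - 77)/3 = 1.6667; supply is the short side, so Q = 1.6667 trades at P = 82.
The lost-trades triangle has base Q* - 1.6667 = 0.9333 and height equal to the gap between the curves at Q = 1.6667, which is 86.6667 - 82 = 4.6667. DWL = (1/2)(0.9333)(4.6667) = 2.1778.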